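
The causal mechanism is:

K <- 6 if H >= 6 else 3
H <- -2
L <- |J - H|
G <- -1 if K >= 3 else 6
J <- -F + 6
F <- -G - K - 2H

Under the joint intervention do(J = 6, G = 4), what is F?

-3

Under do(J = 6, G = 4), each intervened variable's structural equation is replaced by its fixed value.
K = 6 if H >= 6 else 3  [with H=-2]  = 3
F = -G - K - 2H  [with G=4, K=3, H=-2]  = -3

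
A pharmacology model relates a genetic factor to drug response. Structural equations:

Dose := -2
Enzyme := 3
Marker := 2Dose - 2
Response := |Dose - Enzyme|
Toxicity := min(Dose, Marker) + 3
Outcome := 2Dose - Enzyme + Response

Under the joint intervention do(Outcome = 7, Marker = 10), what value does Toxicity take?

Under do(Outcome = 7, Marker = 10), each intervened variable's structural equation is replaced by its fixed value.
Toxicity = min(Dose, Marker) + 3  [with Dose=-2, Marker=10]  = 1

1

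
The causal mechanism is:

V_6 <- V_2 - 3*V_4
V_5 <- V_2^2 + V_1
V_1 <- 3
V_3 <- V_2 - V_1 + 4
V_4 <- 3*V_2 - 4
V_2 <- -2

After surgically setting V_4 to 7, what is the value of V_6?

-23

Under do(V_4=7), the mechanism V_4 <- 3*V_2 - 4 is discarded; V_4 is fixed at 7.
V_6 = V_2 - 3*V_4  [with V_2=-2, V_4=7]  = -23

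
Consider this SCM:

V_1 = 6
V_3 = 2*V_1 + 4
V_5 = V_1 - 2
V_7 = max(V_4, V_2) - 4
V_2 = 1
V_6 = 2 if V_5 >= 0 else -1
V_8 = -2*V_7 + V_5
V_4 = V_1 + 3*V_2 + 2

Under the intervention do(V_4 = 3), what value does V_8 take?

6

do(V_4=3) replaces the equation V_4 = V_1 + 3*V_2 + 2 with the constant V_4 = 3.
V_5 = V_1 - 2  [with V_1=6]  = 4
V_7 = max(V_4, V_2) - 4  [with V_4=3, V_2=1]  = -1
V_8 = -2*V_7 + V_5  [with V_7=-1, V_5=4]  = 6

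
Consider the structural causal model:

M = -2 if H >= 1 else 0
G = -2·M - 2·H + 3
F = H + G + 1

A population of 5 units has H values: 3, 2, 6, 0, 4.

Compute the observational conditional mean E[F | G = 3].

5

E[F|G=3] averages over only the 2 units with G=3 (H = 2, 0): F = 6, 4, mean 5.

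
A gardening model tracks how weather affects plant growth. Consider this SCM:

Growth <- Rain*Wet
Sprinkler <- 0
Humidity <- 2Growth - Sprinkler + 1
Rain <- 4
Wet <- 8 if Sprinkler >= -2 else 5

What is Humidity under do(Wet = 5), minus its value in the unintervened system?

do(Wet=5) replaces the equation Wet <- 8 if Sprinkler >= -2 else 5 with the constant Wet = 5.
Growth = Rain*Wet  [with Rain=4, Wet=5]  = 20
Humidity = 2Growth - Sprinkler + 1  [with Growth=20, Sprinkler=0]  = 41
Without intervention: Wet = 8 if Sprinkler >= -2 else 5  [with Sprinkler=0]  = 8; Growth = Rain*Wet  [with Rain=4, Wet=8]  = 32; Humidity = 2Growth - Sprinkler + 1  [with Growth=32, Sprinkler=0]  = 65.
Change = 41 − 65 = -24.

-24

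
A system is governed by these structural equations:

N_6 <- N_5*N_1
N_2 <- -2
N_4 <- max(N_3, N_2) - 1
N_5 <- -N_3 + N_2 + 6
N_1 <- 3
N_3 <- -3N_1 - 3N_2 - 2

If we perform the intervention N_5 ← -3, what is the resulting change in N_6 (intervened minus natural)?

The intervention breaks the incoming arrows to N_5: N_5 <- -N_3 + N_2 + 6 no longer applies, and N_5 = -3.
N_6 = N_5*N_1  [with N_5=-3, N_1=3]  = -9
Without intervention: N_3 = -3N_1 - 3N_2 - 2  [with N_1=3, N_2=-2]  = -5; N_5 = -N_3 + N_2 + 6  [with N_3=-5, N_2=-2]  = 9; N_6 = N_5*N_1  [with N_5=9, N_1=3]  = 27.
Change = -9 − 27 = -36.

-36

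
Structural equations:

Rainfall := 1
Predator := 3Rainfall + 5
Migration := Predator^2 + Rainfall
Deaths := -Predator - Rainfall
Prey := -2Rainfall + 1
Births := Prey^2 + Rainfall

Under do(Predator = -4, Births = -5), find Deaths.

3

Setting Predator = -4, Births = -5 by intervention discards those variables' equations.
Deaths = -Predator - Rainfall  [with Predator=-4, Rainfall=1]  = 3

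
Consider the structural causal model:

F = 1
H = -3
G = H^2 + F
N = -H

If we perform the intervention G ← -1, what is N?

The intervention breaks the incoming arrows to G: G = H^2 + F no longer applies, and G = -1.
N is not downstream of the intervention, so its value is determined by the original equations.
N = -H  [with H=-3]  = 3

3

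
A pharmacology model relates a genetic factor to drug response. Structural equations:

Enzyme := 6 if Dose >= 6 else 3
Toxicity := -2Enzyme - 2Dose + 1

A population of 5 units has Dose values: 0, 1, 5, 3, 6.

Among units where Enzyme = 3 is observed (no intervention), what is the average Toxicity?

E[Toxicity|Enzyme=3] averages over only the 4 units with Enzyme=3 (Dose = 0, 1, 5, 3): Toxicity = -5, -7, -15, -11, mean -9.5.

-9.5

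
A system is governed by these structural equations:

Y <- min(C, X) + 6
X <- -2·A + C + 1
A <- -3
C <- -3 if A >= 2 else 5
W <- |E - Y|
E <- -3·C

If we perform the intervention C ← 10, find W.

Under do(C=10), the mechanism C <- -3 if A >= 2 else 5 is discarded; C is fixed at 10.
X = -2·A + C + 1  [with A=-3, C=10]  = 17
Y = min(C, X) + 6  [with C=10, X=17]  = 16
E = -3·C  [with C=10]  = -30
W = |E - Y|  [with E=-30, Y=16]  = 46

46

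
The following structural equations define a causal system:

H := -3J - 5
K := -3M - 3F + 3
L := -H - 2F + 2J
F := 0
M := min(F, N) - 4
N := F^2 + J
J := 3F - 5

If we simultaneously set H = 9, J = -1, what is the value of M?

Setting H = 9, J = -1 by intervention discards those variables' equations.
N = F^2 + J  [with F=0, J=-1]  = -1
M = min(F, N) - 4  [with F=0, N=-1]  = -5

-5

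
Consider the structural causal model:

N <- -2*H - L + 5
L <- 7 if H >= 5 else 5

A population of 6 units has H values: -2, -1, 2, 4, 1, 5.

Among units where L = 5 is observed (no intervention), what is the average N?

E[N|L=5] averages over only the 5 units with L=5 (H = -2, -1, 2, 4, 1): N = 4, 2, -4, -8, -2, mean -1.6.

-1.6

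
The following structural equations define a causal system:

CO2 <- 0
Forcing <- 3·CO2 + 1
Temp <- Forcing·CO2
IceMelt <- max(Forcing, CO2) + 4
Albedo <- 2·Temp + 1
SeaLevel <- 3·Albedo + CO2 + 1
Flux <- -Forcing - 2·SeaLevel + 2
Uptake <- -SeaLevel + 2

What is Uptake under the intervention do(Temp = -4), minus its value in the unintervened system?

The intervention breaks the incoming arrows to Temp: Temp <- Forcing·CO2 no longer applies, and Temp = -4.
Albedo = 2·Temp + 1  [with Temp=-4]  = -7
SeaLevel = 3·Albedo + CO2 + 1  [with Albedo=-7, CO2=0]  = -20
Uptake = -SeaLevel + 2  [with SeaLevel=-20]  = 22
Without intervention: Forcing = 3·CO2 + 1  [with CO2=0]  = 1; Temp = Forcing·CO2  [with Forcing=1, CO2=0]  = 0; Albedo = 2·Temp + 1  [with Temp=0]  = 1; SeaLevel = 3·Albedo + CO2 + 1  [with Albedo=1, CO2=0]  = 4; Uptake = -SeaLevel + 2  [with SeaLevel=4]  = -2.
Change = 22 − (-2) = 24.

24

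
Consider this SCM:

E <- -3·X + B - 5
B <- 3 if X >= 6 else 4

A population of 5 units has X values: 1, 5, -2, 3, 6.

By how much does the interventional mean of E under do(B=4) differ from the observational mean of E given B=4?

-2.55

Every unit gets B=4 under the intervention. E values become -4, -16, 5, -10, -19; E[E|do(B=4)] = -8.8.
Conditioning on B=4 selects the 4 unit(s) with X ∈ {1, 5, -2, 3}. Their E values: -4, -16, 5, -10. Mean = -6.25.
Difference = -8.8 − (-6.25) = -2.55.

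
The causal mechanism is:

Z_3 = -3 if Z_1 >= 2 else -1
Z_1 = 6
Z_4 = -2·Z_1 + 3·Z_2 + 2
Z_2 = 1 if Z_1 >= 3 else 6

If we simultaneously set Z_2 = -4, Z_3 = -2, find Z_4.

-22

Setting Z_2 = -4, Z_3 = -2 by intervention discards those variables' equations.
Z_4 = -2·Z_1 + 3·Z_2 + 2  [with Z_1=6, Z_2=-4]  = -22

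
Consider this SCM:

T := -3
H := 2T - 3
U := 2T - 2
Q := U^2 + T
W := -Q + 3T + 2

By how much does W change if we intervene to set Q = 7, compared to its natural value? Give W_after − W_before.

54

Intervening sets Q = 7 and removes its equation (Q := U^2 + T).
W = -Q + 3T + 2  [with Q=7, T=-3]  = -14
Without intervention: U = 2T - 2  [with T=-3]  = -8; Q = U^2 + T  [with U=-8, T=-3]  = 61; W = -Q + 3T + 2  [with Q=61, T=-3]  = -68.
Change = -14 − (-68) = 54.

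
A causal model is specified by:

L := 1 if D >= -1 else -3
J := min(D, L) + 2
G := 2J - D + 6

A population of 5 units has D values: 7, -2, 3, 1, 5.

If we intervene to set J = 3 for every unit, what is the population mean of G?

9.2

do(J=3) breaks J's dependence on D. With J=3 fixed, G across the units is 5, 14, 9, 11, 7, mean 9.2.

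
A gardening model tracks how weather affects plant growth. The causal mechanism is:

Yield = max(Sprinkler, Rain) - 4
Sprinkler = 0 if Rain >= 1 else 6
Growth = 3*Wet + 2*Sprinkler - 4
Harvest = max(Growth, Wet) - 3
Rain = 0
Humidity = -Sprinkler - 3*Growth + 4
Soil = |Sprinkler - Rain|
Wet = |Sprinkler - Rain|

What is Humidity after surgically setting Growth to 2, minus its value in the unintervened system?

72

The intervention breaks the incoming arrows to Growth: Growth = 3*Wet + 2*Sprinkler - 4 no longer applies, and Growth = 2.
Sprinkler = 0 if Rain >= 1 else 6  [with Rain=0]  = 6
Humidity = -Sprinkler - 3*Growth + 4  [with Sprinkler=6, Growth=2]  = -8
Without intervention: Sprinkler = 0 if Rain >= 1 else 6  [with Rain=0]  = 6; Wet = |Sprinkler - Rain|  [with Sprinkler=6, Rain=0]  = 6; Growth = 3*Wet + 2*Sprinkler - 4  [with Wet=6, Sprinkler=6]  = 26; Humidity = -Sprinkler - 3*Growth + 4  [with Sprinkler=6, Growth=26]  = -80.
Change = -8 − (-80) = 72.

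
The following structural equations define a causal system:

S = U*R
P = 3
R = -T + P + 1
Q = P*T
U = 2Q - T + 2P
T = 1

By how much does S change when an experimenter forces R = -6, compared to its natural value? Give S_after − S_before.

The intervention breaks the incoming arrows to R: R = -T + P + 1 no longer applies, and R = -6.
Q = P*T  [with P=3, T=1]  = 3
U = 2Q - T + 2P  [with Q=3, T=1, P=3]  = 11
S = U*R  [with U=11, R=-6]  = -66
Without intervention: Q = P*T  [with P=3, T=1]  = 3; U = 2Q - T + 2P  [with Q=3, T=1, P=3]  = 11; R = -T + P + 1  [with T=1, P=3]  = 3; S = U*R  [with U=11, R=3]  = 33.
Change = -66 − 33 = -99.

-99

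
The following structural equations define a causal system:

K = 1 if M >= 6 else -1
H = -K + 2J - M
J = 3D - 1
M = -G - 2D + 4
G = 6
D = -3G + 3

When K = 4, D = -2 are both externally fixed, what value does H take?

The joint intervention fixes K = 4, D = -2, removing each variable's own equation.
M = -G - 2D + 4  [with G=6, D=-2]  = 2
J = 3D - 1  [with D=-2]  = -7
H = -K + 2J - M  [with K=4, J=-7, M=2]  = -20

-20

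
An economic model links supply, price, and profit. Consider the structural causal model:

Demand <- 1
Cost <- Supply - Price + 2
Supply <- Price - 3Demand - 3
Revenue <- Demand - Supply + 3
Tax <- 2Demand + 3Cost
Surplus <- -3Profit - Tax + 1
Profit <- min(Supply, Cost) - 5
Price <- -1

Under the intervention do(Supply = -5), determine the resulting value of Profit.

The intervention breaks the incoming arrows to Supply: Supply <- Price - 3Demand - 3 no longer applies, and Supply = -5.
Cost = Supply - Price + 2  [with Supply=-5, Price=-1]  = -2
Profit = min(Supply, Cost) - 5  [with Supply=-5, Cost=-2]  = -10

-10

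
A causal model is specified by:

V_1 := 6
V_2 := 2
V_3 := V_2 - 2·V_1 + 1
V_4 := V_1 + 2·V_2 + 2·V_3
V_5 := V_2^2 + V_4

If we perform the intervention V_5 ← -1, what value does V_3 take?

do(V_5=-1) replaces the equation V_5 := V_2^2 + V_4 with the constant V_5 = -1.
V_3 is not downstream of the intervention, so its value is determined by the original equations.
V_3 = V_2 - 2·V_1 + 1  [with V_2=2, V_1=6]  = -9

-9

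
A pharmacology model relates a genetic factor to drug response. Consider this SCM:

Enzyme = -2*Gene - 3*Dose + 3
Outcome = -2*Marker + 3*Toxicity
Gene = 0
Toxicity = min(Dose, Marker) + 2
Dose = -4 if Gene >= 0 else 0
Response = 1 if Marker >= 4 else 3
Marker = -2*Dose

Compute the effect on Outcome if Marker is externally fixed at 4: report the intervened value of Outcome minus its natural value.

8

The intervention breaks the incoming arrows to Marker: Marker = -2*Dose no longer applies, and Marker = 4.
Dose = -4 if Gene >= 0 else 0  [with Gene=0]  = -4
Toxicity = min(Dose, Marker) + 2  [with Dose=-4, Marker=4]  = -2
Outcome = -2*Marker + 3*Toxicity  [with Marker=4, Toxicity=-2]  = -14
Without intervention: Dose = -4 if Gene >= 0 else 0  [with Gene=0]  = -4; Marker = -2*Dose  [with Dose=-4]  = 8; Toxicity = min(Dose, Marker) + 2  [with Dose=-4, Marker=8]  = -2; Outcome = -2*Marker + 3*Toxicity  [with Marker=8, Toxicity=-2]  = -22.
Change = -14 − (-22) = 8.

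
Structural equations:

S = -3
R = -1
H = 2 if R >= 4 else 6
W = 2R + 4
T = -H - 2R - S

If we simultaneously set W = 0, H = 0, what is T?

The joint intervention fixes W = 0, H = 0, removing each variable's own equation.
T = -H - 2R - S  [with H=0, R=-1, S=-3]  = 5

5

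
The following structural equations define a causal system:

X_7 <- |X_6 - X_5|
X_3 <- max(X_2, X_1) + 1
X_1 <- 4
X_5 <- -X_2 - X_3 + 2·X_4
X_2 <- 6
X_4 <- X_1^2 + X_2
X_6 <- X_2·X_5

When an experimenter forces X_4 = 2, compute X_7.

The intervention breaks the incoming arrows to X_4: X_4 <- X_1^2 + X_2 no longer applies, and X_4 = 2.
X_3 = max(X_2, X_1) + 1  [with X_2=6, X_1=4]  = 7
X_5 = -X_2 - X_3 + 2·X_4  [with X_2=6, X_3=7, X_4=2]  = -9
X_6 = X_2·X_5  [with X_2=6, X_5=-9]  = -54
X_7 = |X_6 - X_5|  [with X_6=-54, X_5=-9]  = 45

45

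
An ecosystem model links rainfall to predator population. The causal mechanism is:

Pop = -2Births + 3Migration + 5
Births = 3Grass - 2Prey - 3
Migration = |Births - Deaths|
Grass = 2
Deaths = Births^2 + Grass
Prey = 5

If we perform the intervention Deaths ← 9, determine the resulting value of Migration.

Intervening sets Deaths = 9 and removes its equation (Deaths = Births^2 + Grass).
Births = 3Grass - 2Prey - 3  [with Grass=2, Prey=5]  = -7
Migration = |Births - Deaths|  [with Births=-7, Deaths=9]  = 16

16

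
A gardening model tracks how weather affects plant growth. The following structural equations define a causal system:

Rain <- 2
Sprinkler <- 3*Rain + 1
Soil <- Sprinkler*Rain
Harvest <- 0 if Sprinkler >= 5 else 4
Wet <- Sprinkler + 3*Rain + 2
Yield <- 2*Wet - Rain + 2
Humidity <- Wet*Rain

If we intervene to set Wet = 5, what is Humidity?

Intervening sets Wet = 5 and removes its equation (Wet <- Sprinkler + 3*Rain + 2).
Humidity = Wet*Rain  [with Wet=5, Rain=2]  = 10

10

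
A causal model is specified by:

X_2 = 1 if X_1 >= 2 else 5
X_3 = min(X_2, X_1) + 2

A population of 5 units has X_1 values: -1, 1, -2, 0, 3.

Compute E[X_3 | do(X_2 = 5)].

2.2

Under do(X_2=5), X_2's equation is replaced by X_2=5 for every unit. Per-unit X_3: 1, 3, 0, 2, 5. Mean = 2.2.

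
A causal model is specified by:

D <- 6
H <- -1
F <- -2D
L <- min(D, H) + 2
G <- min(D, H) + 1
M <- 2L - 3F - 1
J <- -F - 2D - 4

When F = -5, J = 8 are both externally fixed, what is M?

16

Under do(F = -5, J = 8), each intervened variable's structural equation is replaced by its fixed value.
L = min(D, H) + 2  [with D=6, H=-1]  = 1
M = 2L - 3F - 1  [with L=1, F=-5]  = 16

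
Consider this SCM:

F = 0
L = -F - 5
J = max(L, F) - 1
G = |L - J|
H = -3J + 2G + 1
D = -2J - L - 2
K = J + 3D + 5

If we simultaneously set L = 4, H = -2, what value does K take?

-28

The joint intervention fixes L = 4, H = -2, removing each variable's own equation.
J = max(L, F) - 1  [with L=4, F=0]  = 3
D = -2J - L - 2  [with J=3, L=4]  = -12
K = J + 3D + 5  [with J=3, D=-12]  = -28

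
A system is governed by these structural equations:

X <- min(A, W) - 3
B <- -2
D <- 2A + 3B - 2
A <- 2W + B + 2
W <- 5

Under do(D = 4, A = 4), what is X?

1

Under do(D = 4, A = 4), each intervened variable's structural equation is replaced by its fixed value.
X = min(A, W) - 3  [with A=4, W=5]  = 1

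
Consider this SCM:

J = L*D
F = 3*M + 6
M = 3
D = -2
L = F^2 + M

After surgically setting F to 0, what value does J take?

-6

do(F=0) replaces the equation F = 3*M + 6 with the constant F = 0.
L = F^2 + M  [with F=0, M=3]  = 3
J = L*D  [with L=3, D=-2]  = -6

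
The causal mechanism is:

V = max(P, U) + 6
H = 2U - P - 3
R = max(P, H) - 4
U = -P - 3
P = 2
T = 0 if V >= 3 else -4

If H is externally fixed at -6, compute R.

-2

Under do(H=-6), the mechanism H = 2U - P - 3 is discarded; H is fixed at -6.
R = max(P, H) - 4  [with P=2, H=-6]  = -2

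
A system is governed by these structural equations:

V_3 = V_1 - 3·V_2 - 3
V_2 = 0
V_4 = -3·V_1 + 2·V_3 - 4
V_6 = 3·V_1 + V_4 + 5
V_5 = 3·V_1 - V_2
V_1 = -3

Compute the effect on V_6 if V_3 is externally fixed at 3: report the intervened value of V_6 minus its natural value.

18

The intervention breaks the incoming arrows to V_3: V_3 = V_1 - 3·V_2 - 3 no longer applies, and V_3 = 3.
V_4 = -3·V_1 + 2·V_3 - 4  [with V_1=-3, V_3=3]  = 11
V_6 = 3·V_1 + V_4 + 5  [with V_1=-3, V_4=11]  = 7
Without intervention: V_3 = V_1 - 3·V_2 - 3  [with V_1=-3, V_2=0]  = -6; V_4 = -3·V_1 + 2·V_3 - 4  [with V_1=-3, V_3=-6]  = -7; V_6 = 3·V_1 + V_4 + 5  [with V_1=-3, V_4=-7]  = -11.
Change = 7 − (-11) = 18.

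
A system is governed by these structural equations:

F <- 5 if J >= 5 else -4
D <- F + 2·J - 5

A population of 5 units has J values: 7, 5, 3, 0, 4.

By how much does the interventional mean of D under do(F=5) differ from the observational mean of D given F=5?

-4.4

Every unit gets F=5 under the intervention. D values become 14, 10, 6, 0, 8; E[D|do(F=5)] = 7.6.
Observing F=5 restricts to units where F's equation naturally yields 5: J ∈ {7, 5}. In that subpopulation D = 14, 10, mean 12.
Difference = 7.6 − 12 = -4.4.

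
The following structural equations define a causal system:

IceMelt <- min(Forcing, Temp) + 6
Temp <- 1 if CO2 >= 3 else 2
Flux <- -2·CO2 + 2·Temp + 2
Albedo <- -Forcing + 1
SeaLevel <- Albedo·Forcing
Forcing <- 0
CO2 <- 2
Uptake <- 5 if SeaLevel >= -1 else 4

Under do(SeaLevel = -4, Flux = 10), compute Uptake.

The joint intervention fixes SeaLevel = -4, Flux = 10, removing each variable's own equation.
Uptake = 5 if SeaLevel >= -1 else 4  [with SeaLevel=-4]  = 4

4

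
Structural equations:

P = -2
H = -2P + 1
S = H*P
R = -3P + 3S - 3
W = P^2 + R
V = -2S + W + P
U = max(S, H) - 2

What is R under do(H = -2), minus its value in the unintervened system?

Under do(H=-2), the mechanism H = -2P + 1 is discarded; H is fixed at -2.
S = H*P  [with H=-2, P=-2]  = 4
R = -3P + 3S - 3  [with P=-2, S=4]  = 15
Without intervention: H = -2P + 1  [with P=-2]  = 5; S = H*P  [with H=5, P=-2]  = -10; R = -3P + 3S - 3  [with P=-2, S=-10]  = -27.
Change = 15 − (-27) = 42.

42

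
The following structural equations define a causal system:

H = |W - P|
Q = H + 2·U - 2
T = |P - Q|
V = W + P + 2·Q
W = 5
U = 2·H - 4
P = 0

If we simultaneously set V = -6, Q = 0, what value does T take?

0

Setting V = -6, Q = 0 by intervention discards those variables' equations.
T = |P - Q|  [with P=0, Q=0]  = 0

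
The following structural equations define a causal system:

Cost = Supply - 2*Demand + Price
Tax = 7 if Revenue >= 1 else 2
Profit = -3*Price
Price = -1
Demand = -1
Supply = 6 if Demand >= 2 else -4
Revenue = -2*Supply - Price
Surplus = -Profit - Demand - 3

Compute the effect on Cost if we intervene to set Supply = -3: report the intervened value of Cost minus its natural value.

The intervention breaks the incoming arrows to Supply: Supply = 6 if Demand >= 2 else -4 no longer applies, and Supply = -3.
Cost = Supply - 2*Demand + Price  [with Supply=-3, Demand=-1, Price=-1]  = -2
Without intervention: Supply = 6 if Demand >= 2 else -4  [with Demand=-1]  = -4; Cost = Supply - 2*Demand + Price  [with Supply=-4, Demand=-1, Price=-1]  = -3.
Change = -2 − (-3) = 1.

1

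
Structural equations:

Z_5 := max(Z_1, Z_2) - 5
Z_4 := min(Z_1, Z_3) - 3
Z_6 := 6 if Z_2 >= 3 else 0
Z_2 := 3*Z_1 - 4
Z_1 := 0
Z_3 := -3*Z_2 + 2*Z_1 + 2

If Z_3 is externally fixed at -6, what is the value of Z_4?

The intervention breaks the incoming arrows to Z_3: Z_3 := -3*Z_2 + 2*Z_1 + 2 no longer applies, and Z_3 = -6.
Z_4 = min(Z_1, Z_3) - 3  [with Z_1=0, Z_3=-6]  = -9

-9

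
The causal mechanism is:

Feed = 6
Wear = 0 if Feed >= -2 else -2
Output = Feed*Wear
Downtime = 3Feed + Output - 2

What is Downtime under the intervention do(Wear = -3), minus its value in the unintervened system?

Under do(Wear=-3), the mechanism Wear = 0 if Feed >= -2 else -2 is discarded; Wear is fixed at -3.
Output = Feed*Wear  [with Feed=6, Wear=-3]  = -18
Downtime = 3Feed + Output - 2  [with Feed=6, Output=-18]  = -2
Without intervention: Wear = 0 if Feed >= -2 else -2  [with Feed=6]  = 0; Output = Feed*Wear  [with Feed=6, Wear=0]  = 0; Downtime = 3Feed + Output - 2  [with Feed=6, Output=0]  = 16.
Change = -2 − 16 = -18.

-18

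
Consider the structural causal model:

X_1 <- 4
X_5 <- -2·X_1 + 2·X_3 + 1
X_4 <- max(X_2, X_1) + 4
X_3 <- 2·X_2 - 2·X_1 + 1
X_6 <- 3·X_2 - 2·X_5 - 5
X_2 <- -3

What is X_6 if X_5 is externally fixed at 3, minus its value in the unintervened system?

-72

The intervention breaks the incoming arrows to X_5: X_5 <- -2·X_1 + 2·X_3 + 1 no longer applies, and X_5 = 3.
X_6 = 3·X_2 - 2·X_5 - 5  [with X_2=-3, X_5=3]  = -20
Without intervention: X_3 = 2·X_2 - 2·X_1 + 1  [with X_2=-3, X_1=4]  = -13; X_5 = -2·X_1 + 2·X_3 + 1  [with X_1=4, X_3=-13]  = -33; X_6 = 3·X_2 - 2·X_5 - 5  [with X_2=-3, X_5=-33]  = 52.
Change = -20 − 52 = -72.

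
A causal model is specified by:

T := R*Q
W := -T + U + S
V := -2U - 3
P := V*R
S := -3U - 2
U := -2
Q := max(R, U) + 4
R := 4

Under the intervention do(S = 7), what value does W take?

-27

do(S=7) replaces the equation S := -3U - 2 with the constant S = 7.
Q = max(R, U) + 4  [with R=4, U=-2]  = 8
T = R*Q  [with R=4, Q=8]  = 32
W = -T + U + S  [with T=32, U=-2, S=7]  = -27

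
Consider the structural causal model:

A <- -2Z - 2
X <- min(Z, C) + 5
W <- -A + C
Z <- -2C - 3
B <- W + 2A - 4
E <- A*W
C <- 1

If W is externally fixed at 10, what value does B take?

Under do(W=10), the mechanism W <- -A + C is discarded; W is fixed at 10.
Z = -2C - 3  [with C=1]  = -5
A = -2Z - 2  [with Z=-5]  = 8
B = W + 2A - 4  [with W=10, A=8]  = 22

22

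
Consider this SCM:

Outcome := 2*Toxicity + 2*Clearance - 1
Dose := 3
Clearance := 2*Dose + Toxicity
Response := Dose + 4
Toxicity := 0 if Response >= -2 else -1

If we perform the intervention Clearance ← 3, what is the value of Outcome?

Intervening sets Clearance = 3 and removes its equation (Clearance := 2*Dose + Toxicity).
Response = Dose + 4  [with Dose=3]  = 7
Toxicity = 0 if Response >= -2 else -1  [with Response=7]  = 0
Outcome = 2*Toxicity + 2*Clearance - 1  [with Toxicity=0, Clearance=3]  = 5

5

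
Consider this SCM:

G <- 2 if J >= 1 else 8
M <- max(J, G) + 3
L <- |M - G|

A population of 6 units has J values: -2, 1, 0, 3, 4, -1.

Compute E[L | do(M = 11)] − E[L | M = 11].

Every unit gets M=11 under the intervention. L values become 3, 9, 3, 9, 9, 3; E[L|do(M=11)] = 6.
Conditioning on M=11 selects the 3 unit(s) with J ∈ {-2, 0, -1}. Their L values: 3, 3, 3. Mean = 3.
Difference = 6 − 3 = 3.

3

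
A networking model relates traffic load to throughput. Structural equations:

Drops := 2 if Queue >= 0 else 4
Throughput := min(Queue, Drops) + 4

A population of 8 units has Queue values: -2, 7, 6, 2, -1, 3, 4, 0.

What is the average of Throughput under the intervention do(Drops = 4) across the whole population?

Under do(Drops=4), Drops's equation is replaced by Drops=4 for every unit. Per-unit Throughput: 2, 8, 8, 6, 3, 7, 8, 4. Mean = 5.75.

5.75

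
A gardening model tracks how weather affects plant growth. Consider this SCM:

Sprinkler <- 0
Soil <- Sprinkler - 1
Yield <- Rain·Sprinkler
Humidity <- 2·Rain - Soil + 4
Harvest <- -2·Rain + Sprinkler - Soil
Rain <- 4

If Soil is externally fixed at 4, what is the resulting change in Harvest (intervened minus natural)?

-5

The intervention breaks the incoming arrows to Soil: Soil <- Sprinkler - 1 no longer applies, and Soil = 4.
Harvest = -2·Rain + Sprinkler - Soil  [with Rain=4, Sprinkler=0, Soil=4]  = -12
Without intervention: Soil = Sprinkler - 1  [with Sprinkler=0]  = -1; Harvest = -2·Rain + Sprinkler - Soil  [with Rain=4, Sprinkler=0, Soil=-1]  = -7.
Change = -12 − (-7) = -5.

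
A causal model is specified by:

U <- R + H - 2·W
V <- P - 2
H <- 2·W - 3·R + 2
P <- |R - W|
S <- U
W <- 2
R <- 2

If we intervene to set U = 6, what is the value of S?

6

Under do(U=6), the mechanism U <- R + H - 2·W is discarded; U is fixed at 6.
S = U  [with U=6]  = 6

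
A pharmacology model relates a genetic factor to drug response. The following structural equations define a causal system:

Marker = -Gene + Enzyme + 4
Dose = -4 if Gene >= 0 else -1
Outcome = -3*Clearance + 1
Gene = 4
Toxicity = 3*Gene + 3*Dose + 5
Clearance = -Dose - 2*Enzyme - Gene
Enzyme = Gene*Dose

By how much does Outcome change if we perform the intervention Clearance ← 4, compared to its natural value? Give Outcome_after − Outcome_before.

84

Intervening sets Clearance = 4 and removes its equation (Clearance = -Dose - 2*Enzyme - Gene).
Outcome = -3*Clearance + 1  [with Clearance=4]  = -11
Without intervention: Dose = -4 if Gene >= 0 else -1  [with Gene=4]  = -4; Enzyme = Gene*Dose  [with Gene=4, Dose=-4]  = -16; Clearance = -Dose - 2*Enzyme - Gene  [with Dose=-4, Enzyme=-16, Gene=4]  = 32; Outcome = -3*Clearance + 1  [with Clearance=32]  = -95.
Change = -11 − (-95) = 84.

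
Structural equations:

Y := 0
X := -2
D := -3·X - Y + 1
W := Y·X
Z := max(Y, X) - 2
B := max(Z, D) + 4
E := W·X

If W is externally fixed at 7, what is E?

The intervention breaks the incoming arrows to W: W := Y·X no longer applies, and W = 7.
E = W·X  [with W=7, X=-2]  = -14

-14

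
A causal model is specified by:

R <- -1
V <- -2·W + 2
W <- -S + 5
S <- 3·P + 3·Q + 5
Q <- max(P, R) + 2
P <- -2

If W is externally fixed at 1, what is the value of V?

0

The intervention breaks the incoming arrows to W: W <- -S + 5 no longer applies, and W = 1.
V = -2·W + 2  [with W=1]  = 0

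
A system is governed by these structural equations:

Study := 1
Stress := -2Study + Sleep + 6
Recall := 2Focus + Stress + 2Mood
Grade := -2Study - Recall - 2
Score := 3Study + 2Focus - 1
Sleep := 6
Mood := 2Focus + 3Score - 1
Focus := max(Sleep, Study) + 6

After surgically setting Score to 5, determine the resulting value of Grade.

-114

do(Score=5) replaces the equation Score := 3Study + 2Focus - 1 with the constant Score = 5.
Stress = -2Study + Sleep + 6  [with Study=1, Sleep=6]  = 10
Focus = max(Sleep, Study) + 6  [with Sleep=6, Study=1]  = 12
Mood = 2Focus + 3Score - 1  [with Focus=12, Score=5]  = 38
Recall = 2Focus + Stress + 2Mood  [with Focus=12, Stress=10, Mood=38]  = 110
Grade = -2Study - Recall - 2  [with Study=1, Recall=110]  = -114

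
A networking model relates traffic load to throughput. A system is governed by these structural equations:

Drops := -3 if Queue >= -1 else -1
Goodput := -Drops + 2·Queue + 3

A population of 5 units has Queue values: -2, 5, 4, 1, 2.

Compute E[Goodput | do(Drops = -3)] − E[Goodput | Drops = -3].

-2

do(Drops=-3) breaks Drops's dependence on Queue. With Drops=-3 fixed, Goodput across the units is 2, 16, 14, 8, 10, mean 10.
Observing Drops=-3 restricts to units where Drops's equation naturally yields -3: Queue ∈ {5, 4, 1, 2}. In that subpopulation Goodput = 16, 14, 8, 10, mean 12.
Difference = 10 − 12 = -2.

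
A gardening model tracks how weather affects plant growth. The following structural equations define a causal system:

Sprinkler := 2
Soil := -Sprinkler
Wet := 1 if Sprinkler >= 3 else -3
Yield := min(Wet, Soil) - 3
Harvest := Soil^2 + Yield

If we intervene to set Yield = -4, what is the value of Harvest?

0

Intervening sets Yield = -4 and removes its equation (Yield := min(Wet, Soil) - 3).
Soil = -Sprinkler  [with Sprinkler=2]  = -2
Harvest = Soil^2 + Yield  [with Soil=-2, Yield=-4]  = 0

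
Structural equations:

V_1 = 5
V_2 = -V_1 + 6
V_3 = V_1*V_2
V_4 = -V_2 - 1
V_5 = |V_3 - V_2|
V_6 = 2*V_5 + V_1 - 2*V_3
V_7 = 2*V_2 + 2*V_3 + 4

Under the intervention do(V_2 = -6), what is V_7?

Under do(V_2=-6), the mechanism V_2 = -V_1 + 6 is discarded; V_2 is fixed at -6.
V_3 = V_1*V_2  [with V_1=5, V_2=-6]  = -30
V_7 = 2*V_2 + 2*V_3 + 4  [with V_2=-6, V_3=-30]  = -68

-68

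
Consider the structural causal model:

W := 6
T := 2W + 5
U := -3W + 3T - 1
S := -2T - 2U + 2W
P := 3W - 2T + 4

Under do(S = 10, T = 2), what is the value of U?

Setting S = 10, T = 2 by intervention discards those variables' equations.
U = -3W + 3T - 1  [with W=6, T=2]  = -13

-13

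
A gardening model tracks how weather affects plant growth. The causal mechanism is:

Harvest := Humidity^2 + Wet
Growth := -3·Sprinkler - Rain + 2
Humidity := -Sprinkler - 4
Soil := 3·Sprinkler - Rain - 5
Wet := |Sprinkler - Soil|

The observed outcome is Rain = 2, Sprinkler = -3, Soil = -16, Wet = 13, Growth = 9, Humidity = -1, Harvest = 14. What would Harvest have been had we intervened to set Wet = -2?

-1

The intervention breaks the incoming arrows to Wet: Wet := |Sprinkler - Soil| no longer applies, and Wet = -2.
Humidity = -Sprinkler - 4  [with Sprinkler=-3]  = -1
Harvest = Humidity^2 + Wet  [with Humidity=-1, Wet=-2]  = -1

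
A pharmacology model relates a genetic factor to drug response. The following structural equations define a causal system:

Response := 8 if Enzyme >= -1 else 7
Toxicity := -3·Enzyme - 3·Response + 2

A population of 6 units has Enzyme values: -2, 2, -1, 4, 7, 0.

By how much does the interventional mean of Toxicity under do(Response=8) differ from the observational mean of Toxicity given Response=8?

2.2

Under do(Response=8), Response's equation is replaced by Response=8 for every unit. Per-unit Toxicity: -16, -28, -19, -34, -43, -22. Mean = -27.
Observing Response=8 restricts to units where Response's equation naturally yields 8: Enzyme ∈ {2, -1, 4, 7, 0}. In that subpopulation Toxicity = -28, -19, -34, -43, -22, mean -29.2.
Difference = -27 − (-29.2) = 2.2.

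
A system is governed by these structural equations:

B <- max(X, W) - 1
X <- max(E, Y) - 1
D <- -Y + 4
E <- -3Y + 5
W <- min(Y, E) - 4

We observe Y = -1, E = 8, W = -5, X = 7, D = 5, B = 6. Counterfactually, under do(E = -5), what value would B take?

-3

Under do(E=-5), the mechanism E <- -3Y + 5 is discarded; E is fixed at -5.
W = min(Y, E) - 4  [with Y=-1, E=-5]  = -9
X = max(E, Y) - 1  [with E=-5, Y=-1]  = -2
B = max(X, W) - 1  [with X=-2, W=-9]  = -3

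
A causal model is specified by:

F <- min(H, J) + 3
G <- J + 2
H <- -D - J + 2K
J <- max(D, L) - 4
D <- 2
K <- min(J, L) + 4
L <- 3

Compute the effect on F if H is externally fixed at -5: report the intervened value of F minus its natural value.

-4

Under do(H=-5), the mechanism H <- -D - J + 2K is discarded; H is fixed at -5.
J = max(D, L) - 4  [with D=2, L=3]  = -1
F = min(H, J) + 3  [with H=-5, J=-1]  = -2
Without intervention: J = max(D, L) - 4  [with D=2, L=3]  = -1; K = min(J, L) + 4  [with J=-1, L=3]  = 3; H = -D - J + 2K  [with D=2, J=-1, K=3]  = 5; F = min(H, J) + 3  [with H=5, J=-1]  = 2.
Change = -2 − 2 = -4.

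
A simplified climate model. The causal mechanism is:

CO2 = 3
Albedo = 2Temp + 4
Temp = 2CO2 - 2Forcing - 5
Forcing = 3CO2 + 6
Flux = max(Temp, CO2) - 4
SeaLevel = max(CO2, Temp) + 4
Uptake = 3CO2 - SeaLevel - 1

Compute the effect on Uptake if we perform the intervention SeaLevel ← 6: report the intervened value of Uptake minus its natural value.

1

Under do(SeaLevel=6), the mechanism SeaLevel = max(CO2, Temp) + 4 is discarded; SeaLevel is fixed at 6.
Uptake = 3CO2 - SeaLevel - 1  [with CO2=3, SeaLevel=6]  = 2
Without intervention: Forcing = 3CO2 + 6  [with CO2=3]  = 15; Temp = 2CO2 - 2Forcing - 5  [with CO2=3, Forcing=15]  = -29; SeaLevel = max(CO2, Temp) + 4  [with CO2=3, Temp=-29]  = 7; Uptake = 3CO2 - SeaLevel - 1  [with CO2=3, SeaLevel=7]  = 1.
Change = 2 − 1 = 1.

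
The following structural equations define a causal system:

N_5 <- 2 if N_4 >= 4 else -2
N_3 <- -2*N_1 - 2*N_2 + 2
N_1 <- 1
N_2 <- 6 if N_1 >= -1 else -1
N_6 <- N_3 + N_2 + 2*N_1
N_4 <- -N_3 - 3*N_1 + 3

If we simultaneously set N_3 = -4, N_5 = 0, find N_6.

4

Setting N_3 = -4, N_5 = 0 by intervention discards those variables' equations.
N_2 = 6 if N_1 >= -1 else -1  [with N_1=1]  = 6
N_6 = N_3 + N_2 + 2*N_1  [with N_3=-4, N_2=6, N_1=1]  = 4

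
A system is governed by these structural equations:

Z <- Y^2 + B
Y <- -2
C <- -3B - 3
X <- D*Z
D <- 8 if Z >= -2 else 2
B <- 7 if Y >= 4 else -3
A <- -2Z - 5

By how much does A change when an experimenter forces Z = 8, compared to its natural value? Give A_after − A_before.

-14

The intervention breaks the incoming arrows to Z: Z <- Y^2 + B no longer applies, and Z = 8.
A = -2Z - 5  [with Z=8]  = -21
Without intervention: B = 7 if Y >= 4 else -3  [with Y=-2]  = -3; Z = Y^2 + B  [with Y=-2, B=-3]  = 1; A = -2Z - 5  [with Z=1]  = -7.
Change = -21 − (-7) = -14.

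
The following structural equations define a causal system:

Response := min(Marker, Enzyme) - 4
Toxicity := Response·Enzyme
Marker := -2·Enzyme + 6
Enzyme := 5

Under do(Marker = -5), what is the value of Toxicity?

-45

Under do(Marker=-5), the mechanism Marker := -2·Enzyme + 6 is discarded; Marker is fixed at -5.
Response = min(Marker, Enzyme) - 4  [with Marker=-5, Enzyme=5]  = -9
Toxicity = Response·Enzyme  [with Response=-9, Enzyme=5]  = -45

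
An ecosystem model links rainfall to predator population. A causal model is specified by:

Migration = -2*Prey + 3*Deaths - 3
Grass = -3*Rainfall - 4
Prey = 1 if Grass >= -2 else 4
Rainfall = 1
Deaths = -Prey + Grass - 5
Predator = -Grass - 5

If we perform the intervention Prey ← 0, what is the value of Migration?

The intervention breaks the incoming arrows to Prey: Prey = 1 if Grass >= -2 else 4 no longer applies, and Prey = 0.
Grass = -3*Rainfall - 4  [with Rainfall=1]  = -7
Deaths = -Prey + Grass - 5  [with Prey=0, Grass=-7]  = -12
Migration = -2*Prey + 3*Deaths - 3  [with Prey=0, Deaths=-12]  = -39

-39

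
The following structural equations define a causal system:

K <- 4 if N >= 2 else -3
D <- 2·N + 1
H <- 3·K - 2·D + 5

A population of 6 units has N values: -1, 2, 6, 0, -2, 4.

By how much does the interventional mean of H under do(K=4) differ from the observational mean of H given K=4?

The intervention sets K=4 in all 6 units regardless of N. Recomputing H per unit gives 19, 7, -9, 15, 23, -1; average 9.
Conditioning on K=4 selects the 3 unit(s) with N ∈ {2, 6, 4}. Their H values: 7, -9, -1. Mean = -1.
Difference = 9 − (-1) = 10.

10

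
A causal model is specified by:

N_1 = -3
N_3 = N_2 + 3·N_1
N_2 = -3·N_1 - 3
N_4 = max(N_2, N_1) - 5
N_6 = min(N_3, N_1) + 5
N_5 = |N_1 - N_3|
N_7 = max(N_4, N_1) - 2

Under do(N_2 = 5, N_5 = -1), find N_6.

Setting N_2 = 5, N_5 = -1 by intervention discards those variables' equations.
N_3 = N_2 + 3·N_1  [with N_2=5, N_1=-3]  = -4
N_6 = min(N_3, N_1) + 5  [with N_3=-4, N_1=-3]  = 1

1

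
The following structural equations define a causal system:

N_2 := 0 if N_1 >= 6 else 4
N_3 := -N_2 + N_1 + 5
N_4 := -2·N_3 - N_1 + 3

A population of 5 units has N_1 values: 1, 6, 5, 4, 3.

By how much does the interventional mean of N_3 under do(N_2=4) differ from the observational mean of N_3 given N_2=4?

0.55

The intervention sets N_2=4 in all 5 units regardless of N_1. Recomputing N_3 per unit gives 2, 7, 6, 5, 4; average 4.8.
Conditioning on N_2=4 selects the 4 unit(s) with N_1 ∈ {1, 5, 4, 3}. Their N_3 values: 2, 6, 5, 4. Mean = 4.25.
Difference = 4.8 − 4.25 = 0.55.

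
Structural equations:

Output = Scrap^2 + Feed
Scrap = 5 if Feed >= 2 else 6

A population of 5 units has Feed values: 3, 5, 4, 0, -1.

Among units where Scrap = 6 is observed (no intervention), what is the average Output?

35.5

Conditioning on Scrap=6 selects the 2 unit(s) with Feed ∈ {0, -1}. Their Output values: 36, 35. Mean = 35.5.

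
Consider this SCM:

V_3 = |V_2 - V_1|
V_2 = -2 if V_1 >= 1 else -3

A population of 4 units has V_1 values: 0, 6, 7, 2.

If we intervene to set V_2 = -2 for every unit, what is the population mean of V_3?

5.75

Under do(V_2=-2), V_2's equation is replaced by V_2=-2 for every unit. Per-unit V_3: 2, 8, 9, 4. Mean = 5.75.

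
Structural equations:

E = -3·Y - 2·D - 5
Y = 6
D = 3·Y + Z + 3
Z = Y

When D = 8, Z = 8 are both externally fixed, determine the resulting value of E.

-39

The joint intervention fixes D = 8, Z = 8, removing each variable's own equation.
E = -3·Y - 2·D - 5  [with Y=6, D=8]  = -39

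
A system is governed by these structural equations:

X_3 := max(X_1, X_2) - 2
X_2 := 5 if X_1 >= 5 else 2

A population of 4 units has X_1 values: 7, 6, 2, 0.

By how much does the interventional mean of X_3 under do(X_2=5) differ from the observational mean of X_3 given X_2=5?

Every unit gets X_2=5 under the intervention. X_3 values become 5, 4, 3, 3; E[X_3|do(X_2=5)] = 3.75.
E[X_3|X_2=5] averages over only the 2 units with X_2=5 (X_1 = 7, 6): X_3 = 5, 4, mean 4.5.
Difference = 3.75 − 4.5 = -0.75.

-0.75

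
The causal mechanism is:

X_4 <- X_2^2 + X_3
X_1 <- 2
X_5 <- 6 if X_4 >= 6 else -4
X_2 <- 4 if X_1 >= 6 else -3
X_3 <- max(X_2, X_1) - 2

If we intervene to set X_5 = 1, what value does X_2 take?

-3

Under do(X_5=1), the mechanism X_5 <- 6 if X_4 >= 6 else -4 is discarded; X_5 is fixed at 1.
No directed path runs from X_5 to X_2, so X_2 keeps its natural value.
X_2 = 4 if X_1 >= 6 else -3  [with X_1=2]  = -3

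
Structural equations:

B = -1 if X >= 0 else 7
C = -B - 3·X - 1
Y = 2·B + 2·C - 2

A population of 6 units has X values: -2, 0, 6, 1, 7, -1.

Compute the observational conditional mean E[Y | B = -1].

E[Y|B=-1] averages over only the 4 units with B=-1 (X = 0, 6, 1, 7): Y = -4, -40, -10, -46, mean -25.

-25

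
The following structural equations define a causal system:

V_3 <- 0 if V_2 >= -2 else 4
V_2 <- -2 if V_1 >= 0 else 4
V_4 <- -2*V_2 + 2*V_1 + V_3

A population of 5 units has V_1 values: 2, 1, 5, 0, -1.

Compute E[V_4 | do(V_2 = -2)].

6.8

do(V_2=-2) breaks V_2's dependence on V_1. With V_2=-2 fixed, V_4 across the units is 8, 6, 14, 4, 2, mean 6.8.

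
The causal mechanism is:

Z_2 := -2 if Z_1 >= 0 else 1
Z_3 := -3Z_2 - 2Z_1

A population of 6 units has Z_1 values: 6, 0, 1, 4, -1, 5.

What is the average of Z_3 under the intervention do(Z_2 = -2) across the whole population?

The intervention sets Z_2=-2 in all 6 units regardless of Z_1. Recomputing Z_3 per unit gives -6, 6, 4, -2, 8, -4; average 1.

1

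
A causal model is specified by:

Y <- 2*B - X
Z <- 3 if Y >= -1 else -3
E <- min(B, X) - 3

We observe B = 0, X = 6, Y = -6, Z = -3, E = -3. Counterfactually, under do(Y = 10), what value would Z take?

The intervention breaks the incoming arrows to Y: Y <- 2*B - X no longer applies, and Y = 10.
Z = 3 if Y >= -1 else -3  [with Y=10]  = 3

3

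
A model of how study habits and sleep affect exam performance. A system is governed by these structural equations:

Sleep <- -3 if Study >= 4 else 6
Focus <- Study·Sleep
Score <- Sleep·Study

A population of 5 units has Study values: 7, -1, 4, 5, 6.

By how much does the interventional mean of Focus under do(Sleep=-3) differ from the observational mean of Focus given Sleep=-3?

The intervention sets Sleep=-3 in all 5 units regardless of Study. Recomputing Focus per unit gives -21, 3, -12, -15, -18; average -12.6.
Observing Sleep=-3 restricts to units where Sleep's equation naturally yields -3: Study ∈ {7, 4, 5, 6}. In that subpopulation Focus = -21, -12, -15, -18, mean -16.5.
Difference = -12.6 − (-16.5) = 3.9.

3.9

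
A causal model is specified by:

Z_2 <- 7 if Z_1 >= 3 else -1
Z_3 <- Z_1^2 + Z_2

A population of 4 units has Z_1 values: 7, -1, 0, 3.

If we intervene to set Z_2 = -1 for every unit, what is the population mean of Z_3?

Under do(Z_2=-1), Z_2's equation is replaced by Z_2=-1 for every unit. Per-unit Z_3: 48, 0, -1, 8. Mean = 13.75.

13.75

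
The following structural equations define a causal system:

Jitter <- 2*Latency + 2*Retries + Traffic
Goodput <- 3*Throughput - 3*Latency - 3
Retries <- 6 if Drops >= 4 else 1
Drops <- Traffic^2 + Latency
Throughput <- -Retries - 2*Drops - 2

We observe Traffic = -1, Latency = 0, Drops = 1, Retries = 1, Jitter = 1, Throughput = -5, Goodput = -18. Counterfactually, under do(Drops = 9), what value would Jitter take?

11

do(Drops=9) replaces the equation Drops <- Traffic^2 + Latency with the constant Drops = 9.
Retries = 6 if Drops >= 4 else 1  [with Drops=9]  = 6
Jitter = 2*Latency + 2*Retries + Traffic  [with Latency=0, Retries=6, Traffic=-1]  = 11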